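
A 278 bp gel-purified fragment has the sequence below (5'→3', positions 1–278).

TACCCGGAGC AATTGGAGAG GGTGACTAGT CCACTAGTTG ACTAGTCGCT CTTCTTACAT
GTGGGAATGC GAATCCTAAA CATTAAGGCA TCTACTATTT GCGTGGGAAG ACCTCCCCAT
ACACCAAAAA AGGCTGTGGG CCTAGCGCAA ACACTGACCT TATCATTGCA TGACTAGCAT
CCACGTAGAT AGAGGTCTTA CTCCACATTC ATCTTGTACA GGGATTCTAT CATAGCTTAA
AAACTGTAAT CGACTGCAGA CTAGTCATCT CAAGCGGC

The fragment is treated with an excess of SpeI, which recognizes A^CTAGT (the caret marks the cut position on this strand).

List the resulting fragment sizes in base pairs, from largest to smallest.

219, 25, 18, 8, 8 bp

SpeI sites (ACTAGT) start at positions 25, 33, 41, 260.
SpeI cuts after the first base of each site, so after positions 25, 33, 41, 260.
Linear molecule, 4 cuts → 5 fragments:
  1–25 → 25 bp
  26–33 → 8 bp
  34–41 → 8 bp
  42–260 → 219 bp
  261–278 → 18 bp
Sorted largest to smallest: 219, 25, 18, 8, 8 bp.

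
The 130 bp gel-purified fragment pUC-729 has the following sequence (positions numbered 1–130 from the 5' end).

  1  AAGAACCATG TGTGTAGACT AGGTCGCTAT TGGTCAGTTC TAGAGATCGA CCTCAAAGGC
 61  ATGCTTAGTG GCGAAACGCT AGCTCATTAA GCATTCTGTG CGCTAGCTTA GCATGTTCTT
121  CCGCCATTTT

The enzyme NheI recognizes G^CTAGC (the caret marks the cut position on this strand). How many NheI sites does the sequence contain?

2

GCTAGC occurs starting at positions 78, 102.
NheI cuts at 2 sites.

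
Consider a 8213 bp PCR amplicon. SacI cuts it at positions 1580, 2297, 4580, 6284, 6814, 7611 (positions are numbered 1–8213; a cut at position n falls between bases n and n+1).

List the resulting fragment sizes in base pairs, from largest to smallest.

Linear molecule, 6 cuts → 7 fragments:
  1580 − 0 = 1580 bp
  2297 − 1580 = 717 bp
  4580 − 2297 = 2283 bp
  6284 − 4580 = 1704 bp
  6814 − 6284 = 530 bp
  7611 − 6814 = 797 bp
  8213 − 7611 = 602 bp
Sorted largest to smallest: 2283, 1704, 1580, 797, 717, 602, 530 bp.

2283, 1704, 1580, 797, 717, 602, 530 bp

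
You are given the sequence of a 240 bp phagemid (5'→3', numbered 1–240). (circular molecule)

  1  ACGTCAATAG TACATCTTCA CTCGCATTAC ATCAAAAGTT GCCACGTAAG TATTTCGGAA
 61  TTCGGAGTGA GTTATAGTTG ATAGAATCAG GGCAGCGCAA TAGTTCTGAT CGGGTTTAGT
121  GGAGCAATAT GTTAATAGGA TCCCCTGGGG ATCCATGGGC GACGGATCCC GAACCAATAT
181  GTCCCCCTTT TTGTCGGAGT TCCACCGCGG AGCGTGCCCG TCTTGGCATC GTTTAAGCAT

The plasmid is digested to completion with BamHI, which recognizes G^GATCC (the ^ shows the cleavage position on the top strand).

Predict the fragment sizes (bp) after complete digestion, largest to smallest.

214, 15, 11 bp

BamHI sites (GGATCC) start at positions 138, 149, 164.
BamHI cuts after the first base of each site, so after positions 138, 149, 164.
Circular molecule, 3 cuts → 3 fragments:
  139–149 → 11 bp
  150–164 → 15 bp
  165–240 then 1–138 → 76 + 138 = 214 bp
Sorted largest to smallest: 214, 15, 11 bp.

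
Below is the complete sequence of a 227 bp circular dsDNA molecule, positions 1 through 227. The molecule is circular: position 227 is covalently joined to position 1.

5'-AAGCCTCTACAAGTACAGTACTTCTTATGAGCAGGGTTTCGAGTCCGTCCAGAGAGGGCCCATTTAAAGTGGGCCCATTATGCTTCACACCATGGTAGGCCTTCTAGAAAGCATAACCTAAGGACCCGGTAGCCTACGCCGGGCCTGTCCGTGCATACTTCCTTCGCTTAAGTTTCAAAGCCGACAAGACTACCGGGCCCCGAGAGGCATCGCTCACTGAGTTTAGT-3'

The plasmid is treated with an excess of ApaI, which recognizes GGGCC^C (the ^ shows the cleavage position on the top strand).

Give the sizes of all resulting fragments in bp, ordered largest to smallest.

ApaI sites (GGGCCC) start at positions 56, 71, 195.
ApaI cuts after base 5 of each site (before the last base), so after positions 60, 75, 199.
Circular molecule, 3 cuts → 3 fragments:
  61–75 → 15 bp
  76–199 → 124 bp
  200–227 then 1–60 → 28 + 60 = 88 bp
Sorted largest to smallest: 124, 88, 15 bp.

124, 88, 15 bp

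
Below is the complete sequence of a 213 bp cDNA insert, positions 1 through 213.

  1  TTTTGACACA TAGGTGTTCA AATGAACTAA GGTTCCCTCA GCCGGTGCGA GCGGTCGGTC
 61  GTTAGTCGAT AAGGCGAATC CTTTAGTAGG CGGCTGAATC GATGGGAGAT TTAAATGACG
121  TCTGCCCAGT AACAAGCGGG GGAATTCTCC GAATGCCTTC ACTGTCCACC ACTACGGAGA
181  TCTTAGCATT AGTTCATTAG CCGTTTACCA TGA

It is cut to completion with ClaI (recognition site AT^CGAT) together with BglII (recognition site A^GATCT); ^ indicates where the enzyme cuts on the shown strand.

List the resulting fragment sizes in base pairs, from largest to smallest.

99, 79, 35 bp

The ClaI site (ATCGAT) starts at position 98.
ClaI cuts after base 2 of each site, so after position 99.
The BglII site (AGATCT) starts at position 178.
BglII cuts after the first base of each site, so after position 178.
Combined cut positions: 99, 178.
Linear molecule, 2 cuts → 3 fragments:
  1–99 → 99 bp
  100–178 → 79 bp
  179–213 → 35 bp
Sorted largest to smallest: 99, 79, 35 bp.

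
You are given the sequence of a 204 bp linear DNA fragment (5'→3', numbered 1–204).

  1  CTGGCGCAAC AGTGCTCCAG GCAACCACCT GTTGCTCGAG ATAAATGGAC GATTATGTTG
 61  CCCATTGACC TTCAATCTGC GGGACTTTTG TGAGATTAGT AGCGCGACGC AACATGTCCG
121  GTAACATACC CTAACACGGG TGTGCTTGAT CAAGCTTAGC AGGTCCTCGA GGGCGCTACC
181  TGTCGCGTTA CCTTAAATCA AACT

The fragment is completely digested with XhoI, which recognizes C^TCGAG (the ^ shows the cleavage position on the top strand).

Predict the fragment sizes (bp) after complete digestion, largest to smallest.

131, 38, 35 bp

XhoI sites (CTCGAG) start at positions 35, 166.
XhoI cuts after the first base of each site, so after positions 35, 166.
Linear molecule, 2 cuts → 3 fragments:
  1–35 → 35 bp
  36–166 → 131 bp
  167–204 → 38 bp
Sorted largest to smallest: 131, 38, 35 bp.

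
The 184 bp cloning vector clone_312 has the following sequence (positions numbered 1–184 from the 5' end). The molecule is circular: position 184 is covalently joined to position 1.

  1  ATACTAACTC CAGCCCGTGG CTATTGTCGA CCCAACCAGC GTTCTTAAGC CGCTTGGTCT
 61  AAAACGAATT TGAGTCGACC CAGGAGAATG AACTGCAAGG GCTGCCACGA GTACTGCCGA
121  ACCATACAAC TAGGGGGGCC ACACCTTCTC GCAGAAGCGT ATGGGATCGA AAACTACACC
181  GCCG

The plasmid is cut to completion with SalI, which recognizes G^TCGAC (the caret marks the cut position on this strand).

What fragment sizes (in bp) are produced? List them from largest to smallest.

SalI sites (GTCGAC) start at positions 26, 74.
SalI cuts after the first base of each site, so after positions 26, 74.
Circular molecule, 2 cuts → 2 fragments:
  27–74 → 48 bp
  75–184 then 1–26 → 110 + 26 = 136 bp
Sorted largest to smallest: 136, 48 bp.

136, 48 bp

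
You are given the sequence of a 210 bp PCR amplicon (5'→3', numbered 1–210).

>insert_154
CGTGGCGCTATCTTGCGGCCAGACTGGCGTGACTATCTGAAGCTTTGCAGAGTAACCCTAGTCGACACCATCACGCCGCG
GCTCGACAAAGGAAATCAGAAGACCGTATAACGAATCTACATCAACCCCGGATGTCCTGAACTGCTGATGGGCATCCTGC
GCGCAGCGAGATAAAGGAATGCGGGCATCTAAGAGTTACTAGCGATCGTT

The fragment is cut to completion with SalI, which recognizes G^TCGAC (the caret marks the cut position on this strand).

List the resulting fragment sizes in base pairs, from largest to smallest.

149, 61 bp

The SalI site (GTCGAC) starts at position 61.
SalI cuts after the first base of each site, so after position 61.
Linear molecule, 1 cut → 2 fragments:
  1–61 → 61 bp
  62–210 → 149 bp
Sorted largest to smallest: 149, 61 bp.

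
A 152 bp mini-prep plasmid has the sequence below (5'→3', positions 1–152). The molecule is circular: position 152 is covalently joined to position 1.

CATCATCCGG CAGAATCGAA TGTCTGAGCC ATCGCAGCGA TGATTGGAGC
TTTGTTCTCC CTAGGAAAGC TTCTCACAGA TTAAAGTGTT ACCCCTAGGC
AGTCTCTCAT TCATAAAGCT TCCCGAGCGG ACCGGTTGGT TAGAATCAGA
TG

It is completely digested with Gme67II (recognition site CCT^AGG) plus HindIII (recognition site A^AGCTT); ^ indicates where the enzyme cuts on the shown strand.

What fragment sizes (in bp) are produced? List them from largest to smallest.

98, 29, 20, 5 bp

Gme67II sites (CCTAGG) start at positions 60, 94.
Gme67II cuts after base 3 of each site, so after positions 62, 96.
HindIII sites (AAGCTT) start at positions 67, 116.
HindIII cuts after the first base of each site, so after positions 67, 116.
Combined cut positions: 62, 67, 96, 116.
Circular molecule, 4 cuts → 4 fragments:
  63–67 → 5 bp
  68–96 → 29 bp
  97–116 → 20 bp
  117–152 then 1–62 → 36 + 62 = 98 bp
Sorted largest to smallest: 98, 29, 20, 5 bp.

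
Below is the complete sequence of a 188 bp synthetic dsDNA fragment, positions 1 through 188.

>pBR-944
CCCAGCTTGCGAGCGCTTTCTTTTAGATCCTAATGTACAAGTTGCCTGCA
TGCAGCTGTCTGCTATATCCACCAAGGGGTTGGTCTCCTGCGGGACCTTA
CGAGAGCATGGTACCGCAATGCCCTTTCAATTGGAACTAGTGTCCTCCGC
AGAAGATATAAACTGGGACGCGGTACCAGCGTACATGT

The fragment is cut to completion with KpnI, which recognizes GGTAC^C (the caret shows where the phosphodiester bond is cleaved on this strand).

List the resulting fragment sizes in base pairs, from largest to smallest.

KpnI sites (GGTACC) start at positions 110, 172.
KpnI cuts after base 5 of each site (before the last base), so after positions 114, 176.
Linear molecule, 2 cuts → 3 fragments:
  1–114 → 114 bp
  115–176 → 62 bp
  177–188 → 12 bp
Sorted largest to smallest: 114, 62, 12 bp.

114, 62, 12 bp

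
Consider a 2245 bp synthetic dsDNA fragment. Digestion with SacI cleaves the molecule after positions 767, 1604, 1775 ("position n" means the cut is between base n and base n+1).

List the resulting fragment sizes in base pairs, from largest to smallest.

837, 767, 470, 171 bp

Linear molecule, 3 cuts → 4 fragments:
  767 − 0 = 767 bp
  1604 − 767 = 837 bp
  1775 − 1604 = 171 bp
  2245 − 1775 = 470 bp
Sorted largest to smallest: 837, 767, 470, 171 bp.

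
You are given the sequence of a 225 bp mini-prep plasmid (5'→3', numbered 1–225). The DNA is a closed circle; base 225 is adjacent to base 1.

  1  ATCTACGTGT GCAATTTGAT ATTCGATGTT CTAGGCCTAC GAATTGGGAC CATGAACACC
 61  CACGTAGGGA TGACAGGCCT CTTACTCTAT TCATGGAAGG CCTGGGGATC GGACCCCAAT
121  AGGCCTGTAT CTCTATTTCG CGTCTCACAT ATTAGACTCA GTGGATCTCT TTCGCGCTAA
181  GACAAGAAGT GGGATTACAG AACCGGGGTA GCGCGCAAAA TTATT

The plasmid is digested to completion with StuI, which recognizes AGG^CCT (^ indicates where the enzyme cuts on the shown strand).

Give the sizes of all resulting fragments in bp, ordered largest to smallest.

StuI sites (AGGCCT) start at positions 33, 75, 98, 121.
StuI cuts after base 3 of each site, so after positions 35, 77, 100, 123.
Circular molecule, 4 cuts → 4 fragments:
  36–77 → 42 bp
  78–100 → 23 bp
  101–123 → 23 bp
  124–225 then 1–35 → 102 + 35 = 137 bp
Sorted largest to smallest: 137, 42, 23, 23 bp.

137, 42, 23, 23 bp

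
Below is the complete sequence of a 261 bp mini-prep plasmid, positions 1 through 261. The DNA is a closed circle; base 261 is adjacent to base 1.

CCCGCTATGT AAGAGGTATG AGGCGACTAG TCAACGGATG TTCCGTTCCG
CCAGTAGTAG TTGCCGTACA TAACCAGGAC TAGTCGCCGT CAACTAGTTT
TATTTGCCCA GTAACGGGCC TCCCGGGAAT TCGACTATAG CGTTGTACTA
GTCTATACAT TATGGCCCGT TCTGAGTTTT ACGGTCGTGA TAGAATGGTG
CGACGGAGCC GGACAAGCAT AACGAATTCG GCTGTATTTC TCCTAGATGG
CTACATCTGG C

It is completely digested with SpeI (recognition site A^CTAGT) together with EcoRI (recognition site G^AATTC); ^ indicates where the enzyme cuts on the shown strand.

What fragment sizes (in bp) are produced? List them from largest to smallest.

SpeI sites (ACTAGT) start at positions 26, 79, 93, 147.
SpeI cuts after the first base of each site, so after positions 26, 79, 93, 147.
EcoRI sites (GAATTC) start at positions 127, 224.
EcoRI cuts after the first base of each site, so after positions 127, 224.
Combined cut positions: 26, 79, 93, 127, 147, 224.
Circular molecule, 6 cuts → 6 fragments:
  27–79 → 53 bp
  80–93 → 14 bp
  94–127 → 34 bp
  128–147 → 20 bp
  148–224 → 77 bp
  225–261 then 1–26 → 37 + 26 = 63 bp
Sorted largest to smallest: 77, 63, 53, 34, 20, 14 bp.

77, 63, 53, 34, 20, 14 bp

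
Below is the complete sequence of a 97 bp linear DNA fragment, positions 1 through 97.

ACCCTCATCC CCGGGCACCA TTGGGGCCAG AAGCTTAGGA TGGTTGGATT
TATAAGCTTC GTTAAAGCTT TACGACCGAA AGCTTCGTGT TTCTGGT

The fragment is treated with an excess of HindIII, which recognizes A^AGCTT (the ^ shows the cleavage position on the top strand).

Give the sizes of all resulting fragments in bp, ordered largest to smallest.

HindIII sites (AAGCTT) start at positions 31, 54, 65, 80.
HindIII cuts after the first base of each site, so after positions 31, 54, 65, 80.
Linear molecule, 4 cuts → 5 fragments:
  1–31 → 31 bp
  32–54 → 23 bp
  55–65 → 11 bp
  66–80 → 15 bp
  81–97 → 17 bp
Sorted largest to smallest: 31, 23, 17, 15, 11 bp.

31, 23, 17, 15, 11 bp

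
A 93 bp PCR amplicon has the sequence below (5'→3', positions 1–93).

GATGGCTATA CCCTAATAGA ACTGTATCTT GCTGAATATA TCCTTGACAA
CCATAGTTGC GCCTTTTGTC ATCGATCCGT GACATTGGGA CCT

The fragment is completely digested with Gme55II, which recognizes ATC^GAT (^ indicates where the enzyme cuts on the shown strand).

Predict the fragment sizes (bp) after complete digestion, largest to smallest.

73, 20 bp

The Gme55II site (ATCGAT) starts at position 71.
Gme55II cuts after base 3 of each site, so after position 73.
Linear molecule, 1 cut → 2 fragments:
  1–73 → 73 bp
  74–93 → 20 bp
Sorted largest to smallest: 73, 20 bp.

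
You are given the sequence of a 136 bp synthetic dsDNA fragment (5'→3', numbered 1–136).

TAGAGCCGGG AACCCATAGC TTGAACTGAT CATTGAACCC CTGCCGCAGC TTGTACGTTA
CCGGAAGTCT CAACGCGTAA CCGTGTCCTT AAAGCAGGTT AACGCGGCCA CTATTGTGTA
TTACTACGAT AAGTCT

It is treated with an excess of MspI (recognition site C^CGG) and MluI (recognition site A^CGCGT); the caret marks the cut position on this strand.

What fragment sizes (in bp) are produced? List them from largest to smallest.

MspI sites (CCGG) start at positions 6, 61.
MspI cuts after the first base of each site, so after positions 6, 61.
The MluI site (ACGCGT) starts at position 73.
MluI cuts after the first base of each site, so after position 73.
Combined cut positions: 6, 61, 73.
Linear molecule, 3 cuts → 4 fragments:
  1–6 → 6 bp
  7–61 → 55 bp
  62–73 → 12 bp
  74–136 → 63 bp
Sorted largest to smallest: 63, 55, 12, 6 bp.

63, 55, 12, 6 bp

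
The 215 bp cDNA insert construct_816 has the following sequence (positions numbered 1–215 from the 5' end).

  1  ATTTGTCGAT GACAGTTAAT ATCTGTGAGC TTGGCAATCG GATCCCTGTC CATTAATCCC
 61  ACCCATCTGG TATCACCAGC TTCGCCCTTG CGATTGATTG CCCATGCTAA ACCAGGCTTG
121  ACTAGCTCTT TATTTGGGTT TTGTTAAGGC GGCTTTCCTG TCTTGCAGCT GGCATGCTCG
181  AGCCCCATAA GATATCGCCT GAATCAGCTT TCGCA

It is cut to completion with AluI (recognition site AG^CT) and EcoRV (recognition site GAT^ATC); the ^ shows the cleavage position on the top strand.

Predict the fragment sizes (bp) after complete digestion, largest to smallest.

AluI sites (AGCT) start at positions 28, 78, 124, 167, 206.
AluI cuts after base 2 of each site, so after positions 29, 79, 125, 168, 207.
The EcoRV site (GATATC) starts at position 191.
EcoRV cuts after base 3 of each site, so after position 193.
Combined cut positions: 29, 79, 125, 168, 193, 207.
Linear molecule, 6 cuts → 7 fragments:
  1–29 → 29 bp
  30–79 → 50 bp
  80–125 → 46 bp
  126–168 → 43 bp
  169–193 → 25 bp
  194–207 → 14 bp
  208–215 → 8 bp
Sorted largest to smallest: 50, 46, 43, 29, 25, 14, 8 bp.

50, 46, 43, 29, 25, 14, 8 bp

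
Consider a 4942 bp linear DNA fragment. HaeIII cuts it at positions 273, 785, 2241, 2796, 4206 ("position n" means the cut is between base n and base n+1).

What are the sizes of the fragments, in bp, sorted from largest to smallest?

Linear molecule, 5 cuts → 6 fragments:
  273 − 0 = 273 bp
  785 − 273 = 512 bp
  2241 − 785 = 1456 bp
  2796 − 2241 = 555 bp
  4206 − 2796 = 1410 bp
  4942 − 4206 = 736 bp
Sorted largest to smallest: 1456, 1410, 736, 555, 512, 273 bp.

1456, 1410, 736, 555, 512, 273 bp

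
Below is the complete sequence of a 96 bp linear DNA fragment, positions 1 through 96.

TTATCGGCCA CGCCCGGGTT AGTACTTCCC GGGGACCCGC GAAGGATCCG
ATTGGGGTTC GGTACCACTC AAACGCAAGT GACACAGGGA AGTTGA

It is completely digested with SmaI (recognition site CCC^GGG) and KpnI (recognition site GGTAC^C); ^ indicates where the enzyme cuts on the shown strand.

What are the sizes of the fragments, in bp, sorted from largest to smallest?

35, 31, 15, 15 bp

SmaI sites (CCCGGG) start at positions 13, 28.
SmaI cuts after base 3 of each site, so after positions 15, 30.
The KpnI site (GGTACC) starts at position 61.
KpnI cuts after base 5 of each site (before the last base), so after position 65.
Combined cut positions: 15, 30, 65.
Linear molecule, 3 cuts → 4 fragments:
  1–15 → 15 bp
  16–30 → 15 bp
  31–65 → 35 bp
  66–96 → 31 bp
Sorted largest to smallest: 35, 31, 15, 15 bp.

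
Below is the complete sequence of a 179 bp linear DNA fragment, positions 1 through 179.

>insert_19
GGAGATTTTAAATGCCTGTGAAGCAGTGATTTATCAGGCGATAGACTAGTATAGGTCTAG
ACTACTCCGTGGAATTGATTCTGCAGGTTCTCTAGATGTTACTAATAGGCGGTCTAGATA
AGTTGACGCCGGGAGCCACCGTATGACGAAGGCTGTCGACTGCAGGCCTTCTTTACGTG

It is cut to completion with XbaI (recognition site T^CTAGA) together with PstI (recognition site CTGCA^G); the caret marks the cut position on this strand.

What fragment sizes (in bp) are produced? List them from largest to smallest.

XbaI sites (TCTAGA) start at positions 56, 91, 113.
XbaI cuts after the first base of each site, so after positions 56, 91, 113.
PstI sites (CTGCAG) start at positions 81, 160.
PstI cuts after base 5 of each site (before the last base), so after positions 85, 164.
Combined cut positions: 56, 85, 91, 113, 164.
Linear molecule, 5 cuts → 6 fragments:
  1–56 → 56 bp
  57–85 → 29 bp
  86–91 → 6 bp
  92–113 → 22 bp
  114–164 → 51 bp
  165–179 → 15 bp
Sorted largest to smallest: 56, 51, 29, 22, 15, 6 bp.

56, 51, 29, 22, 15, 6 bp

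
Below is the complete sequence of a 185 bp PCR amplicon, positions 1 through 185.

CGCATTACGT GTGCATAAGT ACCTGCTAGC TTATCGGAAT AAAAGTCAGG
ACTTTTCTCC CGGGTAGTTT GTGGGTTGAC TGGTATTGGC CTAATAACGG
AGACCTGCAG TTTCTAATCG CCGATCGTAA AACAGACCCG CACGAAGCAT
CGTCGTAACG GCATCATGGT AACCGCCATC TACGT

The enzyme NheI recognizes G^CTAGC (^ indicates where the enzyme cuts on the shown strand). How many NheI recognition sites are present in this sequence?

GCTAGC occurs starting at position 25.
NheI cuts at 1 site.

1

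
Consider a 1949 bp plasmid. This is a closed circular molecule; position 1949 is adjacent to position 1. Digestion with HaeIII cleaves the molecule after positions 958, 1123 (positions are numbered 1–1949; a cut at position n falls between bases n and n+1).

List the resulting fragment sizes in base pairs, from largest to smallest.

Circular molecule, 2 cuts → 2 fragments:
  1123 − 958 = 165 bp
  wrap: 1949 − 1123 + 958 = 1784 bp
Sorted largest to smallest: 1784, 165 bp.

1784, 165 bp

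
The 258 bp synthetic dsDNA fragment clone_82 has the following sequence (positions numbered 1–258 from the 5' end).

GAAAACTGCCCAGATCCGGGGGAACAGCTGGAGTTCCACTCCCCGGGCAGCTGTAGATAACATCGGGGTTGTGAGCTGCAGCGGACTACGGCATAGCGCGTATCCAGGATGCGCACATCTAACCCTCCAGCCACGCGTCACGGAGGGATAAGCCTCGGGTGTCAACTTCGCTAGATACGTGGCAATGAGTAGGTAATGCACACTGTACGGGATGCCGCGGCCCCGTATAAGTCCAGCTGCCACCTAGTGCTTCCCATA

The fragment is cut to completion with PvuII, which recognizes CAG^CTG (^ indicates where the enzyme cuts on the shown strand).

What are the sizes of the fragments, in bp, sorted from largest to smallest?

186, 27, 23, 22 bp

PvuII sites (CAGCTG) start at positions 25, 48, 234.
PvuII cuts after base 3 of each site, so after positions 27, 50, 236.
Linear molecule, 3 cuts → 4 fragments:
  1–27 → 27 bp
  28–50 → 23 bp
  51–236 → 186 bp
  237–258 → 22 bp
Sorted largest to smallest: 186, 27, 23, 22 bp.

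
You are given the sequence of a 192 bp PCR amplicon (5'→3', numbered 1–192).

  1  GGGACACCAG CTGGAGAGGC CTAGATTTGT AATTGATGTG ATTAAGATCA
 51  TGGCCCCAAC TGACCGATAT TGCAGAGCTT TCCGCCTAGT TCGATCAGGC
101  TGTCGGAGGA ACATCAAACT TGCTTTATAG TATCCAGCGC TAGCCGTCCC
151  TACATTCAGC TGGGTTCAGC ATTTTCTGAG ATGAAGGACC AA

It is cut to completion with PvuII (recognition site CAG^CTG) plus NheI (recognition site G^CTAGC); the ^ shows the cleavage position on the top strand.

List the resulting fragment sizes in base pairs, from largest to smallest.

129, 33, 20, 10 bp

PvuII sites (CAGCTG) start at positions 8, 157.
PvuII cuts after base 3 of each site, so after positions 10, 159.
The NheI site (GCTAGC) starts at position 139.
NheI cuts after the first base of each site, so after position 139.
Combined cut positions: 10, 139, 159.
Linear molecule, 3 cuts → 4 fragments:
  1–10 → 10 bp
  11–139 → 129 bp
  140–159 → 20 bp
  160–192 → 33 bp
Sorted largest to smallest: 129, 33, 20, 10 bp.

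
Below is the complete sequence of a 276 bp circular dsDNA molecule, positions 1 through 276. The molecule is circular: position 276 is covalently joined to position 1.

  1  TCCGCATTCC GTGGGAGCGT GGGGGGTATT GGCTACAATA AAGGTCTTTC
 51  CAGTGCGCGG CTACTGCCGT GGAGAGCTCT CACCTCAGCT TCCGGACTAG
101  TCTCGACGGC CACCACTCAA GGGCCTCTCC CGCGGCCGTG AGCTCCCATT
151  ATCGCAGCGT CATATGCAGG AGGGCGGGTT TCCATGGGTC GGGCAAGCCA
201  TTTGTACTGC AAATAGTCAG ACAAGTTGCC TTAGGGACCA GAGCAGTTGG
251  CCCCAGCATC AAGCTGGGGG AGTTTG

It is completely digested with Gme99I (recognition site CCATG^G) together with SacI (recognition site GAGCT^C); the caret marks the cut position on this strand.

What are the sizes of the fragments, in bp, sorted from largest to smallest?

168, 66, 42 bp

The Gme99I site (CCATGG) starts at position 182.
Gme99I cuts after base 5 of each site (before the last base), so after position 186.
SacI sites (GAGCTC) start at positions 74, 140.
SacI cuts after base 5 of each site (before the last base), so after positions 78, 144.
Combined cut positions: 78, 144, 186.
Circular molecule, 3 cuts → 3 fragments:
  79–144 → 66 bp
  145–186 → 42 bp
  187–276 then 1–78 → 90 + 78 = 168 bp
Sorted largest to smallest: 168, 66, 42 bp.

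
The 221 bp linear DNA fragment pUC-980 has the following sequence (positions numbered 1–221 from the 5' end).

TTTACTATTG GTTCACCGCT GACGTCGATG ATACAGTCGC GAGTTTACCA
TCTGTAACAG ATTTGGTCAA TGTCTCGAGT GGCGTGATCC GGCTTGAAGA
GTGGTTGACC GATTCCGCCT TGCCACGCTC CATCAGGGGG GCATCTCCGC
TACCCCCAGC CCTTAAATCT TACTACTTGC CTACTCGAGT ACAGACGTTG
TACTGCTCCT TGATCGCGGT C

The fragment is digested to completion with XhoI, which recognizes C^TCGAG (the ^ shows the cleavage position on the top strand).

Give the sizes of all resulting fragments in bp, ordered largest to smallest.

XhoI sites (CTCGAG) start at positions 74, 184.
XhoI cuts after the first base of each site, so after positions 74, 184.
Linear molecule, 2 cuts → 3 fragments:
  1–74 → 74 bp
  75–184 → 110 bp
  185–221 → 37 bp
Sorted largest to smallest: 110, 74, 37 bp.

110, 74, 37 bp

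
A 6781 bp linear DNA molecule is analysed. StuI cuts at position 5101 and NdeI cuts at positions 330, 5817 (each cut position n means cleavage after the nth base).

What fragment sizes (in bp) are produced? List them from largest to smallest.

Combined cut positions (sorted): 330, 5101, 5817.
Linear molecule, 3 cuts → 4 fragments:
  330 − 0 = 330 bp
  5101 − 330 = 4771 bp
  5817 − 5101 = 716 bp
  6781 − 5817 = 964 bp
Sorted largest to smallest: 4771, 964, 716, 330 bp.

4771, 964, 716, 330 bp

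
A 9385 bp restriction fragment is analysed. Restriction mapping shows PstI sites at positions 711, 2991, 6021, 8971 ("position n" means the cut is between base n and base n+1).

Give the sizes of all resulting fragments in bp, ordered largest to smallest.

Linear molecule, 4 cuts → 5 fragments:
  711 − 0 = 711 bp
  2991 − 711 = 2280 bp
  6021 − 2991 = 3030 bp
  8971 − 6021 = 2950 bp
  9385 − 8971 = 414 bp
Sorted largest to smallest: 3030, 2950, 2280, 711, 414 bp.

3030, 2950, 2280, 711, 414 bp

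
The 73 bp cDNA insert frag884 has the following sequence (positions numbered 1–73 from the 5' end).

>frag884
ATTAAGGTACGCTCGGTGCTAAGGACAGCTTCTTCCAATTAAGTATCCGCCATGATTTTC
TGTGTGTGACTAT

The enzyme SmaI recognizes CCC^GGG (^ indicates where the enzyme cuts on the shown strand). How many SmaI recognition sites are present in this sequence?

No occurrence of CCCGGG is present in the sequence.
SmaI does not cut: 0 sites.

0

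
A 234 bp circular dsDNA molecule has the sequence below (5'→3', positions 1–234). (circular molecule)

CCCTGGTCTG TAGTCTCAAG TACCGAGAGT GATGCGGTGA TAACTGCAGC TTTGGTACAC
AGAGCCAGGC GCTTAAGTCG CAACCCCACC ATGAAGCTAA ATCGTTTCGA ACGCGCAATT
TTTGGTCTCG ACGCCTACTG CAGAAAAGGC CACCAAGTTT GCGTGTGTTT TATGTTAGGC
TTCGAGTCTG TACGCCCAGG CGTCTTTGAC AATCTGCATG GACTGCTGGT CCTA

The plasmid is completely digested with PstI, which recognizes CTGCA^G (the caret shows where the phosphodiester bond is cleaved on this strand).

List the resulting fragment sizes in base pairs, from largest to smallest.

PstI sites (CTGCAG) start at positions 44, 138.
PstI cuts after base 5 of each site (before the last base), so after positions 48, 142.
Circular molecule, 2 cuts → 2 fragments:
  49–142 → 94 bp
  143–234 then 1–48 → 92 + 48 = 140 bp
Sorted largest to smallest: 140, 94 bp.

140, 94 bp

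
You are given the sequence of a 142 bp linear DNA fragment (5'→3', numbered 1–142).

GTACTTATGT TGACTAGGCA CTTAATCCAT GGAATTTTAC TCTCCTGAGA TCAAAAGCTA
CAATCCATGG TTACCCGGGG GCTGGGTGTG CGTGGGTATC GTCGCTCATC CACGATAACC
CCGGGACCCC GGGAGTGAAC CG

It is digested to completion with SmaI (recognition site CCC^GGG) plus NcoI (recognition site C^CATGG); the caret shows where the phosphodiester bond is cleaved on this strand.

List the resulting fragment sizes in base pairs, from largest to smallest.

46, 38, 27, 12, 11, 8 bp

SmaI sites (CCCGGG) start at positions 74, 120, 128.
SmaI cuts after base 3 of each site, so after positions 76, 122, 130.
NcoI sites (CCATGG) start at positions 27, 65.
NcoI cuts after the first base of each site, so after positions 27, 65.
Combined cut positions: 27, 65, 76, 122, 130.
Linear molecule, 5 cuts → 6 fragments:
  1–27 → 27 bp
  28–65 → 38 bp
  66–76 → 11 bp
  77–122 → 46 bp
  123–130 → 8 bp
  131–142 → 12 bp
Sorted largest to smallest: 46, 38, 27, 12, 11, 8 bp.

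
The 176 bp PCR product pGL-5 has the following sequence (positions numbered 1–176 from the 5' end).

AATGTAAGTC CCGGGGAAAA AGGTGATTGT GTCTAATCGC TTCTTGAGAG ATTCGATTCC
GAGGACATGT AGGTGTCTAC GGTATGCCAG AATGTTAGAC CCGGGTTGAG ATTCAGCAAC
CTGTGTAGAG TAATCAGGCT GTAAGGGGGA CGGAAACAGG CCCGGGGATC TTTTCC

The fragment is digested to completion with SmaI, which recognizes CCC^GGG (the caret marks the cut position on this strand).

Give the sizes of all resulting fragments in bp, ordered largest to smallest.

90, 61, 13, 12 bp

SmaI sites (CCCGGG) start at positions 10, 100, 161.
SmaI cuts after base 3 of each site, so after positions 12, 102, 163.
Linear molecule, 3 cuts → 4 fragments:
  1–12 → 12 bp
  13–102 → 90 bp
  103–163 → 61 bp
  164–176 → 13 bp
Sorted largest to smallest: 90, 61, 13, 12 bp.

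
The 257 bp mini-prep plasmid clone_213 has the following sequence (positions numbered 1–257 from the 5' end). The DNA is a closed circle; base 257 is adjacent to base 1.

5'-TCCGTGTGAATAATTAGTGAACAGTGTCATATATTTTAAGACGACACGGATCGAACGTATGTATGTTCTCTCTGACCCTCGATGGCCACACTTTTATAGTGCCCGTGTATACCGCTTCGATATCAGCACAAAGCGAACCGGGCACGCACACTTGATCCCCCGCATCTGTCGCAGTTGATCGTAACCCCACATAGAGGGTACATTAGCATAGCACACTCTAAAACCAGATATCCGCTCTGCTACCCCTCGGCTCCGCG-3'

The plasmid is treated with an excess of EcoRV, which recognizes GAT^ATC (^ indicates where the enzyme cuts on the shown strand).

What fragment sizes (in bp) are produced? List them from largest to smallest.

EcoRV sites (GATATC) start at positions 119, 227.
EcoRV cuts after base 3 of each site, so after positions 121, 229.
Circular molecule, 2 cuts → 2 fragments:
  122–229 → 108 bp
  230–257 then 1–121 → 28 + 121 = 149 bp
Sorted largest to smallest: 149, 108 bp.

149, 108 bp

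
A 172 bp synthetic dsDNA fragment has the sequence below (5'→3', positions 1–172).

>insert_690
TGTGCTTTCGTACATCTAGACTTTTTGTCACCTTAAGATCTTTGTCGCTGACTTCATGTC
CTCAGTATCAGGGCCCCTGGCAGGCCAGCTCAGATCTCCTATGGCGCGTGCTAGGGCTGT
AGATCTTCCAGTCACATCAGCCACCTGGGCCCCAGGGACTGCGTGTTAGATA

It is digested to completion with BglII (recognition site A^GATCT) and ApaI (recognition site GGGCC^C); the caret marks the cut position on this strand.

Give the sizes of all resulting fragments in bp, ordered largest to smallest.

BglII sites (AGATCT) start at positions 36, 92, 121.
BglII cuts after the first base of each site, so after positions 36, 92, 121.
ApaI sites (GGGCCC) start at positions 71, 147.
ApaI cuts after base 5 of each site (before the last base), so after positions 75, 151.
Combined cut positions: 36, 75, 92, 121, 151.
Linear molecule, 5 cuts → 6 fragments:
  1–36 → 36 bp
  37–75 → 39 bp
  76–92 → 17 bp
  93–121 → 29 bp
  122–151 → 30 bp
  152–172 → 21 bp
Sorted largest to smallest: 39, 36, 30, 29, 21, 17 bp.

39, 36, 30, 29, 21, 17 bp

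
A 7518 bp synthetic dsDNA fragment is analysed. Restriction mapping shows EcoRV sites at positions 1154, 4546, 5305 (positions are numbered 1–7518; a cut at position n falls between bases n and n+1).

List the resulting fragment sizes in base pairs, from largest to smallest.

Linear molecule, 3 cuts → 4 fragments:
  1154 − 0 = 1154 bp
  4546 − 1154 = 3392 bp
  5305 − 4546 = 759 bp
  7518 − 5305 = 2213 bp
Sorted largest to smallest: 3392, 2213, 1154, 759 bp.

3392, 2213, 1154, 759 bp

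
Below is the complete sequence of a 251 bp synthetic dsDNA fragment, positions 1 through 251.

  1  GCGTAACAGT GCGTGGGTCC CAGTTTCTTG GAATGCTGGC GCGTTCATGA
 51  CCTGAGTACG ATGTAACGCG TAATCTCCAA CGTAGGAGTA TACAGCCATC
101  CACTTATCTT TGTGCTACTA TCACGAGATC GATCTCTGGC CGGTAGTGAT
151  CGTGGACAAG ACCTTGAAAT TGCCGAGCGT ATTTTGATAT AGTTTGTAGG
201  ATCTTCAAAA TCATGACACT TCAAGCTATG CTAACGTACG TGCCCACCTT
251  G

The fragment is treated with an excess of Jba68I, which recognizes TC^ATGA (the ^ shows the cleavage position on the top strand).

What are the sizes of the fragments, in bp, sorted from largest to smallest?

166, 46, 39 bp

Jba68I sites (TCATGA) start at positions 45, 211.
Jba68I cuts after base 2 of each site, so after positions 46, 212.
Linear molecule, 2 cuts → 3 fragments:
  1–46 → 46 bp
  47–212 → 166 bp
  213–251 → 39 bp
Sorted largest to smallest: 166, 46, 39 bp.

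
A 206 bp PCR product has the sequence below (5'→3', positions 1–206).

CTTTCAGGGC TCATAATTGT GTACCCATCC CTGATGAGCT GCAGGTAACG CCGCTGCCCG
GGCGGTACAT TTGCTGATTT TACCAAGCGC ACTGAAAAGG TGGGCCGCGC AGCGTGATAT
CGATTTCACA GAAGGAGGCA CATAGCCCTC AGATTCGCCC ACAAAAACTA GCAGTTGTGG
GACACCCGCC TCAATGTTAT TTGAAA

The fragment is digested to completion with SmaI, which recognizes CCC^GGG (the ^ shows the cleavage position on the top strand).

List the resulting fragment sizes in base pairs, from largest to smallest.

The SmaI site (CCCGGG) starts at position 57.
SmaI cuts after base 3 of each site, so after position 59.
Linear molecule, 1 cut → 2 fragments:
  1–59 → 59 bp
  60–206 → 147 bp
Sorted largest to smallest: 147, 59 bp.

147, 59 bp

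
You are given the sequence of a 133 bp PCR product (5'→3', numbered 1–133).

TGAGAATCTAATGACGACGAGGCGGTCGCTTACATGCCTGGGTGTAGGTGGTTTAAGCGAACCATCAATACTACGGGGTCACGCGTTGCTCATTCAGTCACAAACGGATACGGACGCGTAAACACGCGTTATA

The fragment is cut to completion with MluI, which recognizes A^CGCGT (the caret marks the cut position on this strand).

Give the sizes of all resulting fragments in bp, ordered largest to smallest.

MluI sites (ACGCGT) start at positions 81, 114, 124.
MluI cuts after the first base of each site, so after positions 81, 114, 124.
Linear molecule, 3 cuts → 4 fragments:
  1–81 → 81 bp
  82–114 → 33 bp
  115–124 → 10 bp
  125–133 → 9 bp
Sorted largest to smallest: 81, 33, 10, 9 bp.

81, 33, 10, 9 bp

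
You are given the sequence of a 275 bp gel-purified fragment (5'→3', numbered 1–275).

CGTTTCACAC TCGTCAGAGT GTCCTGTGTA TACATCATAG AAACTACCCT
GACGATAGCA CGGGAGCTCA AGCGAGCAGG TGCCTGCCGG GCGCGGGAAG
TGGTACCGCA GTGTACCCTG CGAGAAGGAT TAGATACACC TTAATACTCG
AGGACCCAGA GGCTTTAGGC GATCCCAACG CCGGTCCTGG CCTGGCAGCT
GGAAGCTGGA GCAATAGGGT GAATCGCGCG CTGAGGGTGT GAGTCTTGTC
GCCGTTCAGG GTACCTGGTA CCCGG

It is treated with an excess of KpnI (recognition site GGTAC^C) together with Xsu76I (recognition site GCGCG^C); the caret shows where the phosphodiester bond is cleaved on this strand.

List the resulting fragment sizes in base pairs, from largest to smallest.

124, 106, 34, 7, 4 bp

KpnI sites (GGTACC) start at positions 102, 260, 267.
KpnI cuts after base 5 of each site (before the last base), so after positions 106, 264, 271.
The Xsu76I site (GCGCGC) starts at position 226.
Xsu76I cuts after base 5 of each site (before the last base), so after position 230.
Combined cut positions: 106, 230, 264, 271.
Linear molecule, 4 cuts → 5 fragments:
  1–106 → 106 bp
  107–230 → 124 bp
  231–264 → 34 bp
  265–271 → 7 bp
  272–275 → 4 bp
Sorted largest to smallest: 124, 106, 34, 7, 4 bp.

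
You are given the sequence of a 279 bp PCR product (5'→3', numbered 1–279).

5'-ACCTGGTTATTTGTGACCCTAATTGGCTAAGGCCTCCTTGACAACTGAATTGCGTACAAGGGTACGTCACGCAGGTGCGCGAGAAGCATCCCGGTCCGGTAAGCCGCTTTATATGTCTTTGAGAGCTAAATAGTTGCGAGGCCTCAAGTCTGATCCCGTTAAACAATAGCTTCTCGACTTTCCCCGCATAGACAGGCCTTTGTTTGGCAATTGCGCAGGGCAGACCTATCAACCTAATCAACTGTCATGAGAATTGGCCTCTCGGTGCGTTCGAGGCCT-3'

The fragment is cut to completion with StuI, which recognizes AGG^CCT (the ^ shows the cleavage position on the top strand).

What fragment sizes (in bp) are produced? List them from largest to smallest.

109, 80, 55, 32, 3 bp

StuI sites (AGGCCT) start at positions 30, 139, 194, 274.
StuI cuts after base 3 of each site, so after positions 32, 141, 196, 276.
Linear molecule, 4 cuts → 5 fragments:
  1–32 → 32 bp
  33–141 → 109 bp
  142–196 → 55 bp
  197–276 → 80 bp
  277–279 → 3 bp
Sorted largest to smallest: 109, 80, 55, 32, 3 bp.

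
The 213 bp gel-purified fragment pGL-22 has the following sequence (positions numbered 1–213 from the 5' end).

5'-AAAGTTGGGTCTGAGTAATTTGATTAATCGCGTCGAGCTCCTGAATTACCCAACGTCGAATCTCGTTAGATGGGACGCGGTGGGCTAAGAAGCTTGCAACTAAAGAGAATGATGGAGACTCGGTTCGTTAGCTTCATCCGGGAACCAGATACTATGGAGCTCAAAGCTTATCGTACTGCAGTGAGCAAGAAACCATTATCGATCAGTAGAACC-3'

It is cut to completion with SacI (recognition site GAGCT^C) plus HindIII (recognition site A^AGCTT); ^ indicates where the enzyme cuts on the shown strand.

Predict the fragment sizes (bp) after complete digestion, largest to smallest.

71, 51, 49, 39, 3 bp

SacI sites (GAGCTC) start at positions 35, 157.
SacI cuts after base 5 of each site (before the last base), so after positions 39, 161.
HindIII sites (AAGCTT) start at positions 90, 164.
HindIII cuts after the first base of each site, so after positions 90, 164.
Combined cut positions: 39, 90, 161, 164.
Linear molecule, 4 cuts → 5 fragments:
  1–39 → 39 bp
  40–90 → 51 bp
  91–161 → 71 bp
  162–164 → 3 bp
  165–213 → 49 bp
Sorted largest to smallest: 71, 51, 49, 39, 3 bp.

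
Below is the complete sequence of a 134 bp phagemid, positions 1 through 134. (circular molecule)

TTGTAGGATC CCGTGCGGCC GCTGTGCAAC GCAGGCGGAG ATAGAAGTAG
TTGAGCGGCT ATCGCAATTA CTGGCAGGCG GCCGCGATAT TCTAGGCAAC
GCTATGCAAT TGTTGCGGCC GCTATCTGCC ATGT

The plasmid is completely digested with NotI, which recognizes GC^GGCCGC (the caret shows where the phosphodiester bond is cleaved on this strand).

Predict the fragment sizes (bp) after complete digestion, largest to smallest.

NotI sites (GCGGCCGC) start at positions 15, 78, 115.
NotI cuts after base 2 of each site, so after positions 16, 79, 116.
Circular molecule, 3 cuts → 3 fragments:
  17–79 → 63 bp
  80–116 → 37 bp
  117–134 then 1–16 → 18 + 16 = 34 bp
Sorted largest to smallest: 63, 37, 34 bp.

63, 37, 34 bp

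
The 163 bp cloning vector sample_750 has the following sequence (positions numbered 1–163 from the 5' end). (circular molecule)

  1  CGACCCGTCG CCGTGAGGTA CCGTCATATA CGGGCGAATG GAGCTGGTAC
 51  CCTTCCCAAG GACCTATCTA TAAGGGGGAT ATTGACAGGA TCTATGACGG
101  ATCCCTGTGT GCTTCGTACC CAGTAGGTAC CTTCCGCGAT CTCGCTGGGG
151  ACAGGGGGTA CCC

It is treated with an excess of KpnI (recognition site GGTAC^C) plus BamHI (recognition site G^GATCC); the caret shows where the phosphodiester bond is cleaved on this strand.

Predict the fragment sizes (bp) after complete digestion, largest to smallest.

49, 31, 31, 29, 23 bp

KpnI sites (GGTACC) start at positions 17, 46, 126, 157.
KpnI cuts after base 5 of each site (before the last base), so after positions 21, 50, 130, 161.
The BamHI site (GGATCC) starts at position 99.
BamHI cuts after the first base of each site, so after position 99.
Combined cut positions: 21, 50, 99, 130, 161.
Circular molecule, 5 cuts → 5 fragments:
  22–50 → 29 bp
  51–99 → 49 bp
  100–130 → 31 bp
  131–161 → 31 bp
  162–163 then 1–21 → 2 + 21 = 23 bp
Sorted largest to smallest: 49, 31, 31, 29, 23 bp.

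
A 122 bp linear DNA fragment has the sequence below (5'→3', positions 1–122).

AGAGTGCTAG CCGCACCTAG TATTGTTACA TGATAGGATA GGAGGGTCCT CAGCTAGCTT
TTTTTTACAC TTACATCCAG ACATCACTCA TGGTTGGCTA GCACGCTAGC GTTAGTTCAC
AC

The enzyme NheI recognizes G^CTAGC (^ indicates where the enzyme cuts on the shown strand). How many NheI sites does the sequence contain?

4

GCTAGC occurs starting at positions 6, 53, 97, 105.
NheI cuts at 4 sites.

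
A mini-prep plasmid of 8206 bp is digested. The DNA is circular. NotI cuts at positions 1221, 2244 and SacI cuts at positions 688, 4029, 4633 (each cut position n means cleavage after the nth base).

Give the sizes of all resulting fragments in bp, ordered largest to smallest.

4261, 1785, 1023, 604, 533 bp

Combined cut positions (sorted): 688, 1221, 2244, 4029, 4633.
Circular molecule, 5 cuts → 5 fragments:
  1221 − 688 = 533 bp
  2244 − 1221 = 1023 bp
  4029 − 2244 = 1785 bp
  4633 − 4029 = 604 bp
  wrap: 8206 − 4633 + 688 = 4261 bp
Sorted largest to smallest: 4261, 1785, 1023, 604, 533 bp.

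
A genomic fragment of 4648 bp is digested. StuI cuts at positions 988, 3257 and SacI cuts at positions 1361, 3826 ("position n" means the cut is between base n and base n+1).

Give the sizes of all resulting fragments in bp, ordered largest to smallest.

1896, 988, 822, 569, 373 bp

Combined cut positions (sorted): 988, 1361, 3257, 3826.
Linear molecule, 4 cuts → 5 fragments:
  988 − 0 = 988 bp
  1361 − 988 = 373 bp
  3257 − 1361 = 1896 bp
  3826 − 3257 = 569 bp
  4648 − 3826 = 822 bp
Sorted largest to smallest: 1896, 988, 822, 569, 373 bp.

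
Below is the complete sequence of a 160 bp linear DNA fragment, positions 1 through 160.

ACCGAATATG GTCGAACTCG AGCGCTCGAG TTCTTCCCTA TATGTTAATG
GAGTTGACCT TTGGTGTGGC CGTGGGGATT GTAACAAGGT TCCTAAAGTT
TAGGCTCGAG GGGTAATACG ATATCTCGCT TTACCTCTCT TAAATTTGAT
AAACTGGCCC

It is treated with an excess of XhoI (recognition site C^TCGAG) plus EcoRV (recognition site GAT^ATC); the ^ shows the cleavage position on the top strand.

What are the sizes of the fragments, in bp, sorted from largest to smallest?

80, 38, 17, 17, 8 bp

XhoI sites (CTCGAG) start at positions 17, 25, 105.
XhoI cuts after the first base of each site, so after positions 17, 25, 105.
The EcoRV site (GATATC) starts at position 120.
EcoRV cuts after base 3 of each site, so after position 122.
Combined cut positions: 17, 25, 105, 122.
Linear molecule, 4 cuts → 5 fragments:
  1–17 → 17 bp
  18–25 → 8 bp
  26–105 → 80 bp
  106–122 → 17 bp
  123–160 → 38 bp
Sorted largest to smallest: 80, 38, 17, 17, 8 bp.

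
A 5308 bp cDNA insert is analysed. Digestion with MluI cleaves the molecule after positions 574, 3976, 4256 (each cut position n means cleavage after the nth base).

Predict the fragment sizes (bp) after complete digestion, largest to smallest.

Linear molecule, 3 cuts → 4 fragments:
  574 − 0 = 574 bp
  3976 − 574 = 3402 bp
  4256 − 3976 = 280 bp
  5308 − 4256 = 1052 bp
Sorted largest to smallest: 3402, 1052, 574, 280 bp.

3402, 1052, 574, 280 bp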